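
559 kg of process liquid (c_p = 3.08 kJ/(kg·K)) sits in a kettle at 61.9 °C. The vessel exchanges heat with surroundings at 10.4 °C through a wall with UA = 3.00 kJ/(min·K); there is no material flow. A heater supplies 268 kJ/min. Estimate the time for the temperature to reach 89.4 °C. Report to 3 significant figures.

745 min

M c_p dT/dt = −UA(T − T_amb) + Q̇.
τ = M c_p/UA = 573.91 min; T_ss = T_amb + Q̇/UA = 10.4 + 268/3.00 = 99.733 °C.
T(t) = T_ss + (T₀ − T_ss)e^(−t/τ); set T = 89.4:
t = −τ ln[(T − T_ss)/(T₀ − T_ss)] = −573.91 · ln(0.27313) = 744.83 min.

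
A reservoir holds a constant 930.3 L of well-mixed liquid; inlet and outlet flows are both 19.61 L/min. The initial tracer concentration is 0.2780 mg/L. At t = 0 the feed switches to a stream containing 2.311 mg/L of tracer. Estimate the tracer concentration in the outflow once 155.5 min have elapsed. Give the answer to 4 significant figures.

Unsteady species balance (constant V, well mixed): V dC/dt = Q(C_in − C).
So dC/dt = (C_in − C)/τ with τ = V/Q = 930.3/19.61 = 47.4401 min.
Integrating: C(t) = C_in + (C₀ − C_in) e^(−t/τ).
C(155.5) = 2.311 + (0.2780 − 2.311)·e^(−155.5/47.4401) = 2.311 + (-2.03300)·0.0377104 = 2.23433 mg/L.

2.234 mg/L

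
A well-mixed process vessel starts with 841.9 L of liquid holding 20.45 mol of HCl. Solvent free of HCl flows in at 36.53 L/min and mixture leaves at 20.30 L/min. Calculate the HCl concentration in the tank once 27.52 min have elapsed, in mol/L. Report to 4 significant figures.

0.009320 mol/L

Total volume: dV/dt = Q_in − Q_out = 16.2300 L/min, so V(t) = 841.9 + 16.2300 t and V(27.52) = 1288.55 L.
Species balance (pure solvent in): dm/dt = −Q_out · m/V(t).
dm/m = −Q_out dt/(V₀ + 16.2300 t); integrating gives ln(m/m₀) = −(Q_out/(Q_in−Q_out)) ln(V/V₀).
m = m₀ (V₀/V)^(Q_out/(Q_in−Q_out)) = 20.45 × (841.9/1288.55)^(1.25077) = 12.0088 mol.
C = m/V = 12.0088/1288.55 = 0.00931964 mol/L.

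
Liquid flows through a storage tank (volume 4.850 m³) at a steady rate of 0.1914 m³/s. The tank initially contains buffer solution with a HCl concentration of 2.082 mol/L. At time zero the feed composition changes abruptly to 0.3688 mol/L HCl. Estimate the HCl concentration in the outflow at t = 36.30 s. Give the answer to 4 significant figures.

0.7777 mol/L

Species balance on the tank: V dC/dt = Q(C_in − C).
Time constant τ = V/Q = 4.850/0.1914 = 25.3396 s.
This is linear first-order; C(t) = C_in + (C₀ − C_in) e^(−t/τ).
C(36.30) = 0.3688 + (2.082 − 0.3688)·e^(−36.30/25.3396) = 0.3688 + (1.71320)·0.238702 = 0.777744 mol/L.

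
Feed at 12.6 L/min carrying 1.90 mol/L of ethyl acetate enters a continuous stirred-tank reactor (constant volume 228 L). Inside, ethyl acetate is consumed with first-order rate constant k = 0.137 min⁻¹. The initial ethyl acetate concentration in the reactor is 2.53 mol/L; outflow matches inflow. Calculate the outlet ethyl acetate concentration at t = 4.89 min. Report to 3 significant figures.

1.32 mol/L

V dC/dt = Q(C_in − C) − k V C.
This is linear with rate a = Q/V + k = 0.19226 min⁻¹.
C_ss = Q C_in/(Q + kV) = 0.54613 mol/L; C(t) = C_ss + (C₀ − C_ss) e^(−a t).
C(4.89) = 0.54613 + (1.9839)·e^(−0.19226·4.89) = 0.54613 + (1.9839)·0.39056 = 1.3210 mol/L.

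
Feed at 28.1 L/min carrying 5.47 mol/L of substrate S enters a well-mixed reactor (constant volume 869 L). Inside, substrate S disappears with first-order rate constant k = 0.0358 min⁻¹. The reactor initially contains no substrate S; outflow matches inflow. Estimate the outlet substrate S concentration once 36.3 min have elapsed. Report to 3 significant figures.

2.38 mol/L

Species balance: V dC/dt = Q C_in − Q C − k V C.
dC/dt = (Q/V) C_in − (Q/V + k) C; effective rate a = Q/V + k = 0.032336 + 0.0358 = 0.068136 min⁻¹.
C_ss = Q C_in/(Q + kV) = 2.5960 mol/L; C(t) = C_ss + (C₀ − C_ss) e^(−a t).
C(36.3) = 2.5960 + (-2.5960)·e^(−0.068136·36.3) = 2.5960 + (-2.5960)·0.084303 = 2.3771 mol/L.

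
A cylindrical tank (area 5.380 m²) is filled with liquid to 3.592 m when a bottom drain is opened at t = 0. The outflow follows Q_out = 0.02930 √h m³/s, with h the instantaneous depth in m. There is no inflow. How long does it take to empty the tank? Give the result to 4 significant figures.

With no inflow, A dh/dt = −0.02930 √h.
∫ h^(−1/2) dh = −(0.02930/A) ∫ dt, giving 2√h = 2√h₀ − (0.02930/A) t.
Set h = 0: 2√h₀ = (0.02930/A) t_empty ⇒ t_empty = 2A√h₀/0.02930.
t_empty = 2·5.380·√3.592/0.02930 = 10.7600·1.89526/0.02930 = 696.006 s.

696.0 s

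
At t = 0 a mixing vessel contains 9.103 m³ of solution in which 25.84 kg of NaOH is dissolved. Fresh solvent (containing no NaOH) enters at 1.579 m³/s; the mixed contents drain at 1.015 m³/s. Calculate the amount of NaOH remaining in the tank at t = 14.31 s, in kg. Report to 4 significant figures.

8.244 kg

Total volume: dV/dt = Q_in − Q_out = 0.564000 m³/s, so V(t) = 9.103 + 0.564000 t and V(14.31) = 17.1738 m³.
Solute balance: dm/dt = 0 − Q_out C = −Q_out m/V(t).
Separate: dm/m = −Q_out dt/V(t) ⇒ ln(m/m₀) = −(Q_out/(Q_in−Q_out)) ln(V/V₀).
m = m₀ (V₀/V)^(Q_out/(Q_in−Q_out)) = 25.84 × (9.103/17.1738)^(1.79965) = 8.24444 kg.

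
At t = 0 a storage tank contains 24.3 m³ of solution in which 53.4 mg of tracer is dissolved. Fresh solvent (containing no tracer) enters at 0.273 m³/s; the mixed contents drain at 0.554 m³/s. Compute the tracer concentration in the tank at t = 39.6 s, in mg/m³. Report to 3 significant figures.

Total volume: dV/dt = Q_in − Q_out = -0.28100 m³/s, so V(t) = 24.3 − 0.28100 t and V(39.6) = 13.172 m³.
Species balance (pure solvent in): dm/dt = −Q_out · m/V(t).
dm/m = −Q_out dt/(V₀ − 0.28100 t); integrating gives ln(m/m₀) = −(Q_out/(Q_in−Q_out)) ln(V/V₀).
m = m₀ (V₀/V)^(Q_out/(Q_in−Q_out)) = 53.4 × (24.3/13.172)^(-1.9715) = 15.967 mg.
C = m/V = 15.967/13.172 = 1.2122 mg/m³.

1.21 mg/m³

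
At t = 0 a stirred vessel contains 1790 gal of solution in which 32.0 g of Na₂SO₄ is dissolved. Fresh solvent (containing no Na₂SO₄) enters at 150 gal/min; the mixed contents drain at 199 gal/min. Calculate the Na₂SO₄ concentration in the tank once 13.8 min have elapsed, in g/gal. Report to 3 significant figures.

Total volume: dV/dt = Q_in − Q_out = -49.000 gal/min, so V(t) = 1790 − 49.000 t and V(13.8) = 1113.8 gal.
Species balance (pure solvent in): dm/dt = −Q_out · m/V(t).
dm/m = −Q_out dt/(V₀ − 49.000 t); integrating gives ln(m/m₀) = −(Q_out/(Q_in−Q_out)) ln(V/V₀).
m = m₀ (V₀/V)^(Q_out/(Q_in−Q_out)) = 32.0 × (1790/1113.8)^(-4.0612) = 4.6596 g.
C = m/V = 4.6596/1113.8 = 0.0041835 g/gal.

0.00418 g/gal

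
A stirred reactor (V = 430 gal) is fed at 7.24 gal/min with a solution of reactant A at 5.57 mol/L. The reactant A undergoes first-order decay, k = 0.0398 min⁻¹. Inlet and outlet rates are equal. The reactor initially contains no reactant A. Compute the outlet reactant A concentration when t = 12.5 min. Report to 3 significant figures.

V dC/dt = Q(C_in − C) − k V C.
dC/dt = (Q/V) C_in − (Q/V + k) C; effective rate a = Q/V + k = 0.016837 + 0.0398 = 0.056637 min⁻¹.
C_ss = Q C_in/(Q + kV) = 1.6559 mol/L; C(t) = C_ss + (C₀ − C_ss) e^(−a t).
C(12.5) = 1.6559 + (-1.6559)·e^(−0.056637·12.5) = 1.6559 + (-1.6559)·0.49265 = 0.84011 mol/L.

0.840 mol/L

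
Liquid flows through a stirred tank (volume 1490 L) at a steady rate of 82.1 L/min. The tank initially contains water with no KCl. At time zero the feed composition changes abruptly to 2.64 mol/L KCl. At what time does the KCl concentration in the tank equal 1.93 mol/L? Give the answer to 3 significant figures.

Species balance: V dC/dt = Q(C_in − C) ⇒ τ = V/Q = 18.149 min.
C(t) = C_in + (C₀ − C_in) e^(−t/τ). Set C = 1.93 and solve for t:
e^(−t/τ) = (C − C_in)/(C₀ − C_in) = (1.93 − 2.64)/(0 − 2.64) = 0.26894
t = −τ ln(…) = 18.149 × 1.3133 = 23.834 min.

23.8 min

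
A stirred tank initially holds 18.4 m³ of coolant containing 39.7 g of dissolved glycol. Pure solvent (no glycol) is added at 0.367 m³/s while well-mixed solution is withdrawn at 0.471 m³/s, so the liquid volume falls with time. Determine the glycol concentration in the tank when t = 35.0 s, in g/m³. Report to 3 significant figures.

0.991 g/m³

Total volume: dV/dt = Q_in − Q_out = -0.10400 m³/s, so V(t) = 18.4 − 0.10400 t and V(35.0) = 14.760 m³.
Species balance (pure solvent in): dm/dt = −Q_out · m/V(t).
dm/m = −Q_out dt/(V₀ − 0.10400 t); integrating gives ln(m/m₀) = −(Q_out/(Q_in−Q_out)) ln(V/V₀).
m = m₀ (V₀/V)^(Q_out/(Q_in−Q_out)) = 39.7 × (18.4/14.760)^(-4.5288) = 14.630 g.
C = m/V = 14.630/14.760 = 0.99118 g/m³.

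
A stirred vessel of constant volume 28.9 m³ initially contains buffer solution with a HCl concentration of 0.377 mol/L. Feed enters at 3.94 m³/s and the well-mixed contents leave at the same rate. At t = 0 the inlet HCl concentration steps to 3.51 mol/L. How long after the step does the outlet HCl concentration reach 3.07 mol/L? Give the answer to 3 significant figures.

14.4 s

Species balance on the tank: V dC/dt = Q(C_in − C), so τ = V/Q = 7.3350 s.
C(t) = C_in + (C₀ − C_in) e^(−t/τ). Set C = 3.07 and solve for t:
e^(−t/τ) = (C − C_in)/(C₀ − C_in) = (3.07 − 3.51)/(0.377 − 3.51) = 0.14044
t = −τ ln(…) = 7.3350 × 1.9630 = 14.398 s.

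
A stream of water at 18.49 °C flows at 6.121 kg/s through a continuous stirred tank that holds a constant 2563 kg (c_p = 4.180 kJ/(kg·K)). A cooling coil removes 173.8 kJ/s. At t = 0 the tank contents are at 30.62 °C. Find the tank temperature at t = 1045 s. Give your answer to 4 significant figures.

Unsteady energy balance on the tank contents: M c_p dT/dt = ṁ c_p (T_in − T) − 173.8.
Rearrange: dT/dt = (T_ss − T)/τ with τ = M/ṁ = 418.722 s and T_ss = T_in − Q̇/(ṁ c_p) = 11.6972 °C.
T approaches T_ss exponentially: T(t) = T_ss + (T₀ − T_ss) e^(−t/τ).
T(1045) = 11.6972 + (18.9228)·e^(−1045/418.722) = 11.6972 + (18.9228)·0.0824398 = 13.2572 °C.

13.26 °C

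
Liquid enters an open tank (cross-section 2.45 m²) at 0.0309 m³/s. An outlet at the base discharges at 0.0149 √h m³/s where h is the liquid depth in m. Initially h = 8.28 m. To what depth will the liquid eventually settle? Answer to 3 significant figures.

A dh/dt = Q_in − 0.0149 √h. Steady state requires inflow = outflow:
Q_in = 0.0149 √h_ss ⇒ √h_ss = 0.0309/0.0149 = 2.0738.
h_ss = 2.0738² = 4.3008 m. (Since h₀ = 8.28 m > h_ss, the level will fall toward this value.)

4.30 m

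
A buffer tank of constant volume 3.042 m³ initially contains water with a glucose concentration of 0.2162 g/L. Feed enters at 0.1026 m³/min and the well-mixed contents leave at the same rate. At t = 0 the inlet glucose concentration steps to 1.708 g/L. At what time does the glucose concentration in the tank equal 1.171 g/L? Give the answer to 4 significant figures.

Unsteady species balance (constant V, well mixed): V dC/dt = Q(C_in − C), so τ = V/Q = 29.6491 min.
C(t) = C_in + (C₀ − C_in) e^(−t/τ). Set C = 1.171 and solve for t:
e^(−t/τ) = (C − C_in)/(C₀ − C_in) = (1.171 − 1.708)/(0.2162 − 1.708) = 0.359968
t = −τ ln(…) = 29.6491 × 1.02174 = 30.2937 min.

30.29 min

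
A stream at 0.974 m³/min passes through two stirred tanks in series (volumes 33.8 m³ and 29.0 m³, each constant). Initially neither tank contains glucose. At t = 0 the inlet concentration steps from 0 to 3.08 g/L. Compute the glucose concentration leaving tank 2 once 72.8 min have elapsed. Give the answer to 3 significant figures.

Time constants: τᵢ = Vᵢ/Q for each well-mixed tank.
τ₁ = 33.8/0.974 = 34.702 min; τ₂ = 29.0/0.974 = 29.774 min.
Solving the cascade with C₁(0)=C₂(0)=0 gives C₂(t) = C_in[1 − (τ₁ e^(−t/τ₁) − τ₂ e^(−t/τ₂))/(τ₁ − τ₂)].
At t = 72.8: e^(−t/τ₁) = 0.12272, e^(−t/τ₂) = 0.086720.
C₂ = 3.08·[1 − (34.702·0.12272 − 29.774·0.086720)/(4.9281)] = 3.08·0.65977 = 2.0321 g/L.

2.03 g/L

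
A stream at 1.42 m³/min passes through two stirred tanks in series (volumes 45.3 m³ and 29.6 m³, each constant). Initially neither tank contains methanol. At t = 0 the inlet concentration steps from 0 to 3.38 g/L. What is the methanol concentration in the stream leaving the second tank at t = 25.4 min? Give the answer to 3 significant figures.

Species balance on tank i: dCᵢ/dt = (Cᵢ₋₁ − Cᵢ)/τᵢ with τᵢ = Vᵢ/Q.
τ₁ = 45.3/1.42 = 31.901 min; τ₂ = 29.6/1.42 = 20.845 min.
Tank 1: C₁ = C_in(1 − e^(−t/τ₁)). Tank 2 (τ₁ ≠ τ₂): C₂ = C_in[1 − (τ₁ e^(−t/τ₁) − τ₂ e^(−t/τ₂))/(τ₁ − τ₂)].
At t = 25.4: e^(−t/τ₁) = 0.45104, e^(−t/τ₂) = 0.29567.
C₂ = 3.38·[1 − (31.901·0.45104 − 20.845·0.29567)/(11.056)] = 3.38·0.25604 = 0.86540 g/L.

0.865 g/L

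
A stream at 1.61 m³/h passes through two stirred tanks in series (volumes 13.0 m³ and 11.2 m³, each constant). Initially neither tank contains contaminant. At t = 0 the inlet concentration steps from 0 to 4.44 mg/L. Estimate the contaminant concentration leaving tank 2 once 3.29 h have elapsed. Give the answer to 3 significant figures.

0.321 mg/L

Time constants: τᵢ = Vᵢ/Q for each well-mixed tank.
τ₁ = 13.0/1.61 = 8.0745 h; τ₂ = 11.2/1.61 = 6.9565 h.
Solving the cascade with C₁(0)=C₂(0)=0 gives C₂(t) = C_in[1 − (τ₁ e^(−t/τ₁) − τ₂ e^(−t/τ₂))/(τ₁ − τ₂)].
At t = 3.29: e^(−t/τ₁) = 0.66534, e^(−t/τ₂) = 0.62317.
C₂ = 4.44·[1 − (8.0745·0.66534 − 6.9565·0.62317)/(1.1180)] = 4.44·0.072247 = 0.32078 mg/L.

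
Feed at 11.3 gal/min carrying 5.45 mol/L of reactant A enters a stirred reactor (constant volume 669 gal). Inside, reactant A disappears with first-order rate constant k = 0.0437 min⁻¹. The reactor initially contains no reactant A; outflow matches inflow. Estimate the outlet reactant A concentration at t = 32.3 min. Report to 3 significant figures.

V dC/dt = Q(C_in − C) − k V C.
This is linear with rate a = Q/V + k = 0.060591 min⁻¹.
C_ss = Q C_in/(Q + kV) = 1.5193 mol/L; C(t) = C_ss + (C₀ − C_ss) e^(−a t).
C(32.3) = 1.5193 + (-1.5193)·e^(−0.060591·32.3) = 1.5193 + (-1.5193)·0.14127 = 1.3047 mol/L.

1.30 mol/L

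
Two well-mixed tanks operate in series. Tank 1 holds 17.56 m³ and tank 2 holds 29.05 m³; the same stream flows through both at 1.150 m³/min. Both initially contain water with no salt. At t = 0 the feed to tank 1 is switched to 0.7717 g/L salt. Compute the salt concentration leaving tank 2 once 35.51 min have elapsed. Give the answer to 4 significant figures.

Each tank obeys Vᵢ dCᵢ/dt = Q(Cᵢ₋₁ − Cᵢ), so τᵢ = Vᵢ/Q.
τ₁ = 17.56/1.150 = 15.2696 min; τ₂ = 29.05/1.150 = 25.2609 min.
Solving the cascade with C₁(0)=C₂(0)=0 gives C₂(t) = C_in[1 − (τ₁ e^(−t/τ₁) − τ₂ e^(−t/τ₂))/(τ₁ − τ₂)].
At t = 35.51: e^(−t/τ₁) = 0.0977306, e^(−t/τ₂) = 0.245188.
C₂ = 0.7717·[1 − (15.2696·0.0977306 − 25.2609·0.245188)/(-9.99130)] = 0.7717·0.529456 = 0.408581 g/L.

0.4086 g/L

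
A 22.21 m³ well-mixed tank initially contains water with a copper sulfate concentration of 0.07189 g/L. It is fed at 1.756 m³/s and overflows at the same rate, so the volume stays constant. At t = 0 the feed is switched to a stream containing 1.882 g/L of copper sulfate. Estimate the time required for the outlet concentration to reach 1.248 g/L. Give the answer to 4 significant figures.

13.27 s

Accumulation = in − out for the solute gives V dC/dt = Q(C_in − C), so τ = V/Q = 12.6481 s.
C(t) = C_in + (C₀ − C_in) e^(−t/τ). Set C = 1.248 and solve for t:
e^(−t/τ) = (C − C_in)/(C₀ − C_in) = (1.248 − 1.882)/(0.07189 − 1.882) = 0.350255
t = −τ ln(…) = 12.6481 × 1.04909 = 13.2690 s.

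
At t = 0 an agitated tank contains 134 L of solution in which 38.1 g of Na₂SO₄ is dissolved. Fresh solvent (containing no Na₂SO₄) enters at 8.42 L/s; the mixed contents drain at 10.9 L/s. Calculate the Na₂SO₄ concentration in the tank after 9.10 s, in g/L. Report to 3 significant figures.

0.152 g/L

Total volume: dV/dt = Q_in − Q_out = -2.4800 L/s, so V(t) = 134 − 2.4800 t and V(9.10) = 111.43 L.
No Na₂SO₄ enters, so dm/dt = −Q_out · (m/V).
Separate: dm/m = −Q_out dt/V(t) ⇒ ln(m/m₀) = −(Q_out/(Q_in−Q_out)) ln(V/V₀).
m = m₀ (V₀/V)^(Q_out/(Q_in−Q_out)) = 38.1 × (134/111.43)^(-4.3952) = 16.939 g.
C = m/V = 16.939/111.43 = 0.15201 g/L.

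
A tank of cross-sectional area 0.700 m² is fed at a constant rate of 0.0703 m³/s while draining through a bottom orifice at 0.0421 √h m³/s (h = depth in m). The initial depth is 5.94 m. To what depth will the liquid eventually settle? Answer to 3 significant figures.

Level balance: A dh/dt = 0.0703 − 0.0421 √h. Setting dh/dt = 0:
Q_in = 0.0421 √h_ss ⇒ √h_ss = 0.0703/0.0421 = 1.6698.
h_ss = 1.6698² = 2.7883 m. (Since h₀ = 5.94 m > h_ss, the level will fall toward this value.)

2.79 m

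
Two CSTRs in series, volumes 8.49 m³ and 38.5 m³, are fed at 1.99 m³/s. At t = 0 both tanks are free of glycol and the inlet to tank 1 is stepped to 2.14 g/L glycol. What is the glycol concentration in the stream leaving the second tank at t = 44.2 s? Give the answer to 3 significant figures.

1.86 g/L

Time constants: τᵢ = Vᵢ/Q for each well-mixed tank.
τ₁ = 8.49/1.99 = 4.2663 s; τ₂ = 38.5/1.99 = 19.347 s.
Solving the cascade with C₁(0)=C₂(0)=0 gives C₂(t) = C_in[1 − (τ₁ e^(−t/τ₁) − τ₂ e^(−t/τ₂))/(τ₁ − τ₂)].
At t = 44.2: e^(−t/τ₁) = 3.1668e-05, e^(−t/τ₂) = 0.10181.
C₂ = 2.14·[1 − (4.2663·3.1668e-05 − 19.347·0.10181)/(-15.080)] = 2.14·0.86939 = 1.8605 g/L.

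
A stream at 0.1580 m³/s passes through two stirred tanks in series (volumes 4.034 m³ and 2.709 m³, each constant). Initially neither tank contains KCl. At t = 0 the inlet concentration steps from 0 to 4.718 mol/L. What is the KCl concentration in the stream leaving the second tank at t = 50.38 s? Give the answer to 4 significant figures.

3.232 mol/L

Time constants: τᵢ = Vᵢ/Q for each well-mixed tank.
τ₁ = 4.034/0.1580 = 25.5316 s; τ₂ = 2.709/0.1580 = 17.1456 s.
Solving the cascade with C₁(0)=C₂(0)=0 gives C₂(t) = C_in[1 − (τ₁ e^(−t/τ₁) − τ₂ e^(−t/τ₂))/(τ₁ − τ₂)].
At t = 50.38: e^(−t/τ₁) = 0.139006, e^(−t/τ₂) = 0.0529521.
C₂ = 4.718·[1 − (25.5316·0.139006 − 17.1456·0.0529521)/(8.38608)] = 4.718·0.685054 = 3.23208 mol/L.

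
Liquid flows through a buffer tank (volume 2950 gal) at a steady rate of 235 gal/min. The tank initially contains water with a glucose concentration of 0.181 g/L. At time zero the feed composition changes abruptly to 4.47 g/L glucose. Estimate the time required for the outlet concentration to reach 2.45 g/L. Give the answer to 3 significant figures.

9.45 min

Species balance: V dC/dt = Q(C_in − C) ⇒ τ = V/Q = 12.553 min.
C(t) = C_in + (C₀ − C_in) e^(−t/τ). Set C = 2.45 and solve for t:
e^(−t/τ) = (C − C_in)/(C₀ − C_in) = (2.45 − 4.47)/(0.181 − 4.47) = 0.47097
t = −τ ln(…) = 12.553 × 0.75296 = 9.4520 min.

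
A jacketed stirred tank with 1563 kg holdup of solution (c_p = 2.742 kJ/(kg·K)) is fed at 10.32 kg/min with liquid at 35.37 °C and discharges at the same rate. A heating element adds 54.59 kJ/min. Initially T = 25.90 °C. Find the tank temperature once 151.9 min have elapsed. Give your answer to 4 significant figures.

33.12 °C

M c_p dT/dt = ṁ c_p (T_in − T) + Q̇.
Rearrange: dT/dt = (T_ss − T)/τ with τ = M/ṁ = 151.453 min and T_ss = T_in + Q̇/(ṁ c_p) = 37.2991 °C.
Solution: T(t) = T_ss + (T₀ − T_ss) e^(−t/τ).
T(151.9) = 37.2991 + (-11.3991)·e^(−151.9/151.453) = 37.2991 + (-11.3991)·0.366796 = 33.1180 °C.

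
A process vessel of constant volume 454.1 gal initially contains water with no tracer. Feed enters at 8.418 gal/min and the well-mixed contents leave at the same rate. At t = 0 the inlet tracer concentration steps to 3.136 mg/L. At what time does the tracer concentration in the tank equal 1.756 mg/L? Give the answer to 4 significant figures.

44.28 min

Species balance: V dC/dt = Q(C_in − C) ⇒ τ = V/Q = 53.9439 min.
C(t) = C_in + (C₀ − C_in) e^(−t/τ). Set C = 1.756 and solve for t:
e^(−t/τ) = (C − C_in)/(C₀ − C_in) = (1.756 − 3.136)/(0 − 3.136) = 0.440051
t = −τ ln(…) = 53.9439 × 0.820865 = 44.2807 min.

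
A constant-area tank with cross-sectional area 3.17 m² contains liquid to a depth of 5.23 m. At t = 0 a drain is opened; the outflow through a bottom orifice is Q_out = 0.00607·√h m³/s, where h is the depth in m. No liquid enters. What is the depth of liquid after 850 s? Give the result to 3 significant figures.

With no inflow, A dh/dt = −0.00607 √h.
∫ h^(−1/2) dh = −(0.00607/A) ∫ dt, giving 2√h = 2√h₀ − (0.00607/A) t.
√h = √5.23 − 0.00607·850/(2·3.17) = 2.2869 − 0.81380 = 1.4731.
h = 1.4731² = 2.1701 m.

2.17 m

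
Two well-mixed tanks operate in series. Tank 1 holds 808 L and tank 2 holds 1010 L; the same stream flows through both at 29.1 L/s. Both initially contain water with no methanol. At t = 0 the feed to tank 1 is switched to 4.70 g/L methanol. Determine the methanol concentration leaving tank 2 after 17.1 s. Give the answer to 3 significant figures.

Species balance on tank i: dCᵢ/dt = (Cᵢ₋₁ − Cᵢ)/τᵢ with τᵢ = Vᵢ/Q.
τ₁ = 808/29.1 = 27.766 s; τ₂ = 1010/29.1 = 34.708 s.
Tank 1: C₁ = C_in(1 − e^(−t/τ₁)). Tank 2 (τ₁ ≠ τ₂): C₂ = C_in[1 − (τ₁ e^(−t/τ₁) − τ₂ e^(−t/τ₂))/(τ₁ − τ₂)].
At t = 17.1: e^(−t/τ₁) = 0.54018, e^(−t/τ₂) = 0.61098.
C₂ = 4.70·[1 − (27.766·0.54018 − 34.708·0.61098)/(-6.9416)] = 4.70·0.10579 = 0.49723 g/L.

0.497 g/L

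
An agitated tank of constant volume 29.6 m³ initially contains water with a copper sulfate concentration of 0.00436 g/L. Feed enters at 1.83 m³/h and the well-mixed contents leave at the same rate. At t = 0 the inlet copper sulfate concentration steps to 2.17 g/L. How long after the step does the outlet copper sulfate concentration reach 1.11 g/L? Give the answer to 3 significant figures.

Species balance: V dC/dt = Q(C_in − C) ⇒ τ = V/Q = 16.175 h.
C(t) = C_in + (C₀ − C_in) e^(−t/τ). Set C = 1.11 and solve for t:
e^(−t/τ) = (C − C_in)/(C₀ − C_in) = (1.11 − 2.17)/(0.00436 − 2.17) = 0.48946
t = −τ ln(…) = 16.175 × 0.71445 = 11.556 h.

11.6 h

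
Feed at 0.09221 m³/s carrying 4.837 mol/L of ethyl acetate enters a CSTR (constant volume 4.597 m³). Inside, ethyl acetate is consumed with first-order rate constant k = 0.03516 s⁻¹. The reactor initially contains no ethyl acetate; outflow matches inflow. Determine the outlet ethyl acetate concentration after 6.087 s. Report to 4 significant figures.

V dC/dt = Q(C_in − C) − k V C.
dC/dt = (Q/V) C_in − (Q/V + k) C; effective rate a = Q/V + k = 0.0200587 + 0.03516 = 0.0552187 s⁻¹.
C_ss = Q C_in/(Q + kV) = 1.75709 mol/L; C(t) = C_ss + (C₀ − C_ss) e^(−a t).
C(6.087) = 1.75709 + (-1.75709)·e^(−0.0552187·6.087) = 1.75709 + (-1.75709)·0.714540 = 0.501578 mol/L.

0.5016 mol/L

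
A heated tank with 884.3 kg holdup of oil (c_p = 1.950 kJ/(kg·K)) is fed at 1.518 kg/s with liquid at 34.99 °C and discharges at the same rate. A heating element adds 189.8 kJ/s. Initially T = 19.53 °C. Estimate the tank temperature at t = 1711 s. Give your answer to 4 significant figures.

94.89 °C

Energy balance: M c_p dT/dt = ṁ c_p (T_in − T) + 189.8.
τ = M/ṁ = 582.543 s; T_ss = T_in + Q̇/(ṁ c_p) = 34.99 + 189.8/(1.518·1.950) = 99.1095 °C.
Integrating: T(t) = T_ss + (T₀ − T_ss) e^(−t/τ).
T(1711) = 99.1095 + (-79.5795)·e^(−1711/582.543) = 99.1095 + (-79.5795)·0.0530180 = 94.8903 °C.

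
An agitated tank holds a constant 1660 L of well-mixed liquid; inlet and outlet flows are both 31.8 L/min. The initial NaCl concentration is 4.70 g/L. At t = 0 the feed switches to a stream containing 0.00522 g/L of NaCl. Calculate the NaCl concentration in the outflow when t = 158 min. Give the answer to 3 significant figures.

0.233 g/L

Species balance on the tank: V dC/dt = Q(C_in − C).
So dC/dt = (C_in − C)/τ with τ = V/Q = 1660/31.8 = 52.201 min.
Solution: C(t) = C_in + (C₀ − C_in) e^(−t/τ).
C(158) = 0.00522 + (4.70 − 0.00522)·e^(−158/52.201) = 0.00522 + (4.6948)·0.048473 = 0.23279 g/L.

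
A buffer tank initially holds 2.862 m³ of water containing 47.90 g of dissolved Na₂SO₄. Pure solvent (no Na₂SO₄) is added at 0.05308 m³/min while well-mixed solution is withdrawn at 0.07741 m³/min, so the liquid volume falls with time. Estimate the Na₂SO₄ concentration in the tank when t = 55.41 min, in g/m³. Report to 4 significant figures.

4.171 g/m³

Total volume: dV/dt = Q_in − Q_out = -0.0243300 m³/min, so V(t) = 2.862 − 0.0243300 t and V(55.41) = 1.51387 m³.
Species balance (pure solvent in): dm/dt = −Q_out · m/V(t).
dm/m = −Q_out dt/(V₀ − 0.0243300 t); integrating gives ln(m/m₀) = −(Q_out/(Q_in−Q_out)) ln(V/V₀).
m = m₀ (V₀/V)^(Q_out/(Q_in−Q_out)) = 47.90 × (2.862/1.51387)^(-3.18167) = 6.31467 g.
C = m/V = 6.31467/1.51387 = 4.17120 g/m³.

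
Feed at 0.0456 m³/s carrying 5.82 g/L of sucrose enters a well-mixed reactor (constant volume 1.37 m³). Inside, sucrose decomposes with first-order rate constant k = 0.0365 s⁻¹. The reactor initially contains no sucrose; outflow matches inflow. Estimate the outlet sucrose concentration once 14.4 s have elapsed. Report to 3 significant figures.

Accumulation = in − out − consumed: V dC/dt = Q C_in − Q C − k V C.
dC/dt = (Q/V) C_in − (Q/V + k) C; effective rate a = Q/V + k = 0.033285 + 0.0365 = 0.069785 s⁻¹.
C_ss = Q C_in/(Q + kV) = 2.7759 g/L; C(t) = C_ss + (C₀ − C_ss) e^(−a t).
C(14.4) = 2.7759 + (-2.7759)·e^(−0.069785·14.4) = 2.7759 + (-2.7759)·0.36608 = 1.7597 g/L.

1.76 g/L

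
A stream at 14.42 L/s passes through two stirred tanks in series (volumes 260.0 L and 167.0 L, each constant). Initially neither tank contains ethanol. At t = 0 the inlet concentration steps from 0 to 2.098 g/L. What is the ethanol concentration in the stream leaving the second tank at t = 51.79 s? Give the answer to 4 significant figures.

Each tank obeys Vᵢ dCᵢ/dt = Q(Cᵢ₋₁ − Cᵢ), so τᵢ = Vᵢ/Q.
τ₁ = 260.0/14.42 = 18.0305 s; τ₂ = 167.0/14.42 = 11.5811 s.
Tank 1: C₁ = C_in(1 − e^(−t/τ₁)). Tank 2 (τ₁ ≠ τ₂): C₂ = C_in[1 − (τ₁ e^(−t/τ₁) − τ₂ e^(−t/τ₂))/(τ₁ − τ₂)].
At t = 51.79: e^(−t/τ₁) = 0.0565657, e^(−t/τ₂) = 0.0114253.
C₂ = 2.098·[1 − (18.0305·0.0565657 − 11.5811·0.0114253)/(6.44938)] = 2.098·0.862376 = 1.80926 g/L.

1.809 g/L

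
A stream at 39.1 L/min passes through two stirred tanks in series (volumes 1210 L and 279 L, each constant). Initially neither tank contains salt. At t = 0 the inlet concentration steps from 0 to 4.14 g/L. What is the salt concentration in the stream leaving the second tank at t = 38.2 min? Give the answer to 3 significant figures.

Each tank obeys Vᵢ dCᵢ/dt = Q(Cᵢ₋₁ − Cᵢ), so τᵢ = Vᵢ/Q.
τ₁ = 1210/39.1 = 30.946 min; τ₂ = 279/39.1 = 7.1355 min.
Tank 1: C₁ = C_in(1 − e^(−t/τ₁)). Tank 2 (τ₁ ≠ τ₂): C₂ = C_in[1 − (τ₁ e^(−t/τ₁) − τ₂ e^(−t/τ₂))/(τ₁ − τ₂)].
At t = 38.2: e^(−t/τ₁) = 0.29101, e^(−t/τ₂) = 0.0047317.
C₂ = 4.14·[1 − (30.946·0.29101 − 7.1355·0.0047317)/(23.811)] = 4.14·0.62320 = 2.5800 g/L.

2.58 g/L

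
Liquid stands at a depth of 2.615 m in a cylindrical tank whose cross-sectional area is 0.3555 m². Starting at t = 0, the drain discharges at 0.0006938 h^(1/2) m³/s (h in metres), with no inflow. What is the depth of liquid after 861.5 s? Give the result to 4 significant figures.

With no inflow, A dh/dt = −0.0006938 √h.
∫ h^(−1/2) dh = −(0.0006938/A) ∫ dt, giving 2√h = 2√h₀ − (0.0006938/A) t.
√h = √2.615 − 0.0006938·861.5/(2·0.3555) = 1.61710 − 0.840659 = 0.776437.
h = 0.776437² = 0.602854 m.

0.6029 m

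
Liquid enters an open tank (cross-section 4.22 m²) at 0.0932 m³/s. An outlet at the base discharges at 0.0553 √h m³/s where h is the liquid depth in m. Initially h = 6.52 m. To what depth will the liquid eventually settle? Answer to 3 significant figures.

A dh/dt = Q_in − 0.0553 √h. Steady state requires inflow = outflow:
Q_in = 0.0553 √h_ss ⇒ √h_ss = 0.0932/0.0553 = 1.6854.
h_ss = 1.6854² = 2.8404 m. (Since h₀ = 6.52 m > h_ss, the level will fall toward this value.)

2.84 m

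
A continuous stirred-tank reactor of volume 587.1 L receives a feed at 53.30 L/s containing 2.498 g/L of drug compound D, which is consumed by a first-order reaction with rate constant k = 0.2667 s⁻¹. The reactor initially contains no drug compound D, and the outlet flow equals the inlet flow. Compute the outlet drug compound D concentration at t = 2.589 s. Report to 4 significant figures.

0.3830 g/L

Accumulation = in − out − consumed: V dC/dt = Q C_in − Q C − k V C.
This is linear with rate a = Q/V + k = 0.357485 s⁻¹.
C_ss = Q C_in/(Q + kV) = 0.634380 g/L; C(t) = C_ss + (C₀ − C_ss) e^(−a t).
C(2.589) = 0.634380 + (-0.634380)·e^(−0.357485·2.589) = 0.634380 + (-0.634380)·0.396322 = 0.382961 g/L.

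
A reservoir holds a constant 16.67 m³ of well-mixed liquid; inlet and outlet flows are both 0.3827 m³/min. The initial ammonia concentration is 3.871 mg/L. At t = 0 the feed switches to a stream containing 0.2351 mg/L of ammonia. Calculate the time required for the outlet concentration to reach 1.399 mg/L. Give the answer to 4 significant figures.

Unsteady species balance (constant V, well mixed): V dC/dt = Q(C_in − C), so τ = V/Q = 43.5589 min.
C(t) = C_in + (C₀ − C_in) e^(−t/τ). Set C = 1.399 and solve for t:
e^(−t/τ) = (C − C_in)/(C₀ − C_in) = (1.399 − 0.2351)/(3.871 − 0.2351) = 0.320113
t = −τ ln(…) = 43.5589 × 1.13908 = 49.6171 min.

49.62 min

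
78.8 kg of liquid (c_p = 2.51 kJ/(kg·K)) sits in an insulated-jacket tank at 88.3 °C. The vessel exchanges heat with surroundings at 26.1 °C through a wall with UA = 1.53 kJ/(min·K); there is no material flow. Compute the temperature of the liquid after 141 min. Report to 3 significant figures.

Lumped-capacitance energy balance: M c_p dT/dt = UA(T_amb − T).
dT/dt = (T_ss − T)/τ with T_ss = T_amb = 26.100 °C, τ = M c_p/UA = 78.8·2.51/1.53 = 129.27 min.
Solution: T(t) = T_ss + (T₀ − T_ss) e^(−t/τ).
T(141) = 26.100 + (62.200)·0.33598 = 46.998 °C.

47.0 °C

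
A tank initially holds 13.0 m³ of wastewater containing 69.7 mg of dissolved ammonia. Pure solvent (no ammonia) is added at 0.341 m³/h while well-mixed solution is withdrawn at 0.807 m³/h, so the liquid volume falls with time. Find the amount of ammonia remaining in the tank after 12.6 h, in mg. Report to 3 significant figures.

24.6 mg

Let m(t) be the amount of ammonia. Volume: V(t) = V₀ + (Q_in − Q_out) t = 13.0 − 0.46600 t; V(12.6) = 7.1284 m³.
Species balance (pure solvent in): dm/dt = −Q_out · m/V(t).
Separate: dm/m = −Q_out dt/V(t) ⇒ ln(m/m₀) = −(Q_out/(Q_in−Q_out)) ln(V/V₀).
m = m₀ (V₀/V)^(Q_out/(Q_in−Q_out)) = 69.7 × (13.0/7.1284)^(-1.7318) = 24.622 mg.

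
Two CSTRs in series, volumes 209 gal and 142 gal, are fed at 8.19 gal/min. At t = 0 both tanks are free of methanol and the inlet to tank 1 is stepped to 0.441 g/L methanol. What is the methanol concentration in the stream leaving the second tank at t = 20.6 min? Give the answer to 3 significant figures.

0.112 g/L

Time constants: τᵢ = Vᵢ/Q for each well-mixed tank.
τ₁ = 209/8.19 = 25.519 min; τ₂ = 142/8.19 = 17.338 min.
Tank 1: C₁ = C_in(1 − e^(−t/τ₁)). Tank 2 (τ₁ ≠ τ₂): C₂ = C_in[1 − (τ₁ e^(−t/τ₁) − τ₂ e^(−t/τ₂))/(τ₁ − τ₂)].
At t = 20.6: e^(−t/τ₁) = 0.44609, e^(−t/τ₂) = 0.30479.
C₂ = 0.441·[1 − (25.519·0.44609 − 17.338·0.30479)/(8.1807)] = 0.441·0.25446 = 0.11221 g/L.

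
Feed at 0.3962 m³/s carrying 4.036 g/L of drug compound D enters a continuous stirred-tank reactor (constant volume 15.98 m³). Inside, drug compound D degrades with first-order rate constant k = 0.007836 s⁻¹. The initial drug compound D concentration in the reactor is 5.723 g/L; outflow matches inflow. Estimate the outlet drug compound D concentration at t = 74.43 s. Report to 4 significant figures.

3.301 g/L

Species balance: V dC/dt = Q C_in − Q C − k V C.
This is linear with rate a = Q/V + k = 0.0326295 s⁻¹.
C_ss = Q C_in/(Q + kV) = 3.06675 g/L; C(t) = C_ss + (C₀ − C_ss) e^(−a t).
C(74.43) = 3.06675 + (2.65625)·e^(−0.0326295·74.43) = 3.06675 + (2.65625)·0.0881590 = 3.30092 g/L.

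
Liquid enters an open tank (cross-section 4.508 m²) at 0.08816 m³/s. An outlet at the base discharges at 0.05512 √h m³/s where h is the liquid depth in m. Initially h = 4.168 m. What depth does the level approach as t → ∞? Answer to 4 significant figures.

2.558 m

Unsteady balance on liquid volume: A dh/dt = Q_in − 0.05512 √h. At steady state dh/dt = 0:
Q_in = 0.05512 √h_ss ⇒ √h_ss = 0.08816/0.05512 = 1.59942.
h_ss = 1.59942² = 2.55814 m. (Since h₀ = 4.168 m > h_ss, the level will fall toward this value.)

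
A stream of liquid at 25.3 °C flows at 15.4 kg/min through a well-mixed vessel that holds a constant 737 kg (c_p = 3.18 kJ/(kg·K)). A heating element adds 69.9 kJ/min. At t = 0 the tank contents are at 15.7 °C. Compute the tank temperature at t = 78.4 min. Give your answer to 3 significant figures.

24.6 °C

Heat balance on the well-mixed liquid: M c_p dT/dt = ṁ c_p (T_in − T) + 69.9.
τ = M/ṁ = 47.857 min; T_ss = T_in + Q̇/(ṁ c_p) = 25.3 + 69.9/(15.4·3.18) = 26.727 °C.
Integrating: T(t) = T_ss + (T₀ − T_ss) e^(−t/τ).
T(78.4) = 26.727 + (-11.027)·e^(−78.4/47.857) = 26.727 + (-11.027)·0.19433 = 24.584 °C.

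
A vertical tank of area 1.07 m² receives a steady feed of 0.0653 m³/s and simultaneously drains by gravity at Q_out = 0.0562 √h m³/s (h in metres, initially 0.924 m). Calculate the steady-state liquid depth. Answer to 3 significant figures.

1.35 m

Level balance: A dh/dt = 0.0653 − 0.0562 √h. Setting dh/dt = 0:
Q_in = 0.0562 √h_ss ⇒ √h_ss = 0.0653/0.0562 = 1.1619.
h_ss = 1.1619² = 1.3501 m. (Since h₀ = 0.924 m < h_ss, the level will rise toward this value.)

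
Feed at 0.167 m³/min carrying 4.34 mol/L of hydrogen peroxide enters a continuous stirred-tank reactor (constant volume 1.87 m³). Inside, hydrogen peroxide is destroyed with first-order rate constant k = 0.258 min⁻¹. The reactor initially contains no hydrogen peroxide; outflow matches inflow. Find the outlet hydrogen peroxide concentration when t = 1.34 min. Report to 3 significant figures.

0.415 mol/L

Accumulation = in − out − consumed: V dC/dt = Q C_in − Q C − k V C.
This is linear with rate a = Q/V + k = 0.34730 min⁻¹.
C_ss = Q C_in/(Q + kV) = 1.1160 mol/L; C(t) = C_ss + (C₀ − C_ss) e^(−a t).
C(1.34) = 1.1160 + (-1.1160)·e^(−0.34730·1.34) = 1.1160 + (-1.1160)·0.62789 = 0.41526 mol/L.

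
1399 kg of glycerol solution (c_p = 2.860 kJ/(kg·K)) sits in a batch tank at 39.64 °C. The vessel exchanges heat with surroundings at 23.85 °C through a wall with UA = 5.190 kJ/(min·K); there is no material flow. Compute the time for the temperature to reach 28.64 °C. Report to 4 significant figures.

919.6 min

M c_p dT/dt = −UA(T − T_amb).
τ = M c_p/UA = 770.933 min; T_ss = T_amb = 23.8500 °C.
T(t) = T_ss + (T₀ − T_ss)e^(−t/τ); set T = 28.64:
t = −τ ln[(T − T_ss)/(T₀ − T_ss)] = −770.933 · ln(0.303357) = 919.604 min.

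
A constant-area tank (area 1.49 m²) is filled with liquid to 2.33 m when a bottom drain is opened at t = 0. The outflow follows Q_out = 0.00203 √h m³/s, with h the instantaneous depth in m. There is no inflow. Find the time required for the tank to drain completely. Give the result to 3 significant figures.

A dh/dt = −Q_out = −0.00203 √h.
Separate and integrate: 2(√h − √h₀) = −(0.00203/A) t.
Tank is empty when √h = 0: t_empty = 2A√h₀/0.00203.
t_empty = 2·1.49·√2.33/0.00203 = 2.9800·1.5264/0.00203 = 2240.8 s.

2240 s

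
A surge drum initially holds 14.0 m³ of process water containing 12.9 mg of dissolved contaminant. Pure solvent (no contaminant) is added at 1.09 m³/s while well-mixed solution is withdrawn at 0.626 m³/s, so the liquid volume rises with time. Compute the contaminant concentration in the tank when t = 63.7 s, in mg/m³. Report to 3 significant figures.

Total volume: dV/dt = Q_in − Q_out = 0.46400 m³/s, so V(t) = 14.0 + 0.46400 t and V(63.7) = 43.557 m³.
Solute balance: dm/dt = 0 − Q_out C = −Q_out m/V(t).
dm/m = −Q_out dt/(V₀ + 0.46400 t); integrating gives ln(m/m₀) = −(Q_out/(Q_in−Q_out)) ln(V/V₀).
m = m₀ (V₀/V)^(Q_out/(Q_in−Q_out)) = 12.9 × (14.0/43.557)^(1.3491) = 2.7897 mg.
C = m/V = 2.7897/43.557 = 0.064048 mg/m³.

0.0640 mg/m³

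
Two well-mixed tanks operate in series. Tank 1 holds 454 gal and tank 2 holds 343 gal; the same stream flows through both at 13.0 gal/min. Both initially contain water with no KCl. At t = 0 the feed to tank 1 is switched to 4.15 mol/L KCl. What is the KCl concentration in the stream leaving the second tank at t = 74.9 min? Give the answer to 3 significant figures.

2.91 mol/L

Each tank obeys Vᵢ dCᵢ/dt = Q(Cᵢ₋₁ − Cᵢ), so τᵢ = Vᵢ/Q.
τ₁ = 454/13.0 = 34.923 min; τ₂ = 343/13.0 = 26.385 min.
Solving the cascade with C₁(0)=C₂(0)=0 gives C₂(t) = C_in[1 − (τ₁ e^(−t/τ₁) − τ₂ e^(−t/τ₂))/(τ₁ − τ₂)].
At t = 74.9: e^(−t/τ₁) = 0.11710, e^(−t/τ₂) = 0.058497.
C₂ = 4.15·[1 − (34.923·0.11710 − 26.385·0.058497)/(8.5385)] = 4.15·0.70181 = 2.9125 mol/L.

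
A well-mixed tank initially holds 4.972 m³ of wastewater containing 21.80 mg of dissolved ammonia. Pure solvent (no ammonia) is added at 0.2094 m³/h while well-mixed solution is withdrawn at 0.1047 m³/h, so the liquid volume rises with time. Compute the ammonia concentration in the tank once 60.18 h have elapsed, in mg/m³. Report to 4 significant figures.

0.8529 mg/m³

Total volume: dV/dt = Q_in − Q_out = 0.104700 m³/h, so V(t) = 4.972 + 0.104700 t and V(60.18) = 11.2728 m³.
Species balance (pure solvent in): dm/dt = −Q_out · m/V(t).
Separate: dm/m = −Q_out dt/V(t) ⇒ ln(m/m₀) = −(Q_out/(Q_in−Q_out)) ln(V/V₀).
m = m₀ (V₀/V)^(Q_out/(Q_in−Q_out)) = 21.80 × (4.972/11.2728)^(1.00000) = 9.61511 mg.
C = m/V = 9.61511/11.2728 = 0.852944 mg/m³.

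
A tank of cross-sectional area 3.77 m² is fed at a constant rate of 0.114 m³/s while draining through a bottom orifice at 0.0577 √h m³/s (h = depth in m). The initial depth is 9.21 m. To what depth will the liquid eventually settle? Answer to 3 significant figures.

A dh/dt = Q_in − 0.0577 √h. Steady state requires inflow = outflow:
Q_in = 0.0577 √h_ss ⇒ √h_ss = 0.114/0.0577 = 1.9757.
h_ss = 1.9757² = 3.9035 m. (Since h₀ = 9.21 m > h_ss, the level will fall toward this value.)

3.90 m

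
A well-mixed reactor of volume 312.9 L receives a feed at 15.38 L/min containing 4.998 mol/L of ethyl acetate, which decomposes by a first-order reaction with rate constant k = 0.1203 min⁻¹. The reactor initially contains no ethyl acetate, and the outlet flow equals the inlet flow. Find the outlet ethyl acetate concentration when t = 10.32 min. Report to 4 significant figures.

1.198 mol/L

V dC/dt = Q(C_in − C) − k V C.
dC/dt = (Q/V) C_in − (Q/V + k) C; effective rate a = Q/V + k = 0.0491531 + 0.1203 = 0.169453 min⁻¹.
C_ss = Q C_in/(Q + kV) = 1.44976 mol/L; C(t) = C_ss + (C₀ − C_ss) e^(−a t).
C(10.32) = 1.44976 + (-1.44976)·e^(−0.169453·10.32) = 1.44976 + (-1.44976)·0.173990 = 1.19752 mol/L.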